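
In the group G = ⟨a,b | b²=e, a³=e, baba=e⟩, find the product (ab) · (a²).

Compute (ab) · (a²) by multiplying left to right and reducing via the relations at each step:
  (ab) · a² = a²b

Answer: a²b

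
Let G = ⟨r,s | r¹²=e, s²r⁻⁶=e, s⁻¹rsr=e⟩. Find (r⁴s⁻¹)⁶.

Compute successive powers of (r⁴s⁻¹), reducing at each step:
  (r⁴s⁻¹)²: (r⁴s⁻¹) · r⁴ = s⁻¹;   (s⁻¹) · s⁻¹ = r⁶
  (r⁴s⁻¹)³: (r⁶) · r⁴ = r¹⁰;   (r¹⁰) · s⁻¹ = r⁴s
  (r⁴s⁻¹)⁴: (r⁴s) · r⁴ = s;   s · s⁻¹ = e
  (r⁴s⁻¹)⁵: e · r⁴ = r⁴;   (r⁴) · s⁻¹ = r⁴s⁻¹
  (r⁴s⁻¹)⁶: (r⁴s⁻¹) · r⁴ = s⁻¹;   (s⁻¹) · s⁻¹ = r⁶

Answer: r⁶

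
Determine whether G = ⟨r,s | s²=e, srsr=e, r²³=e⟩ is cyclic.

Every cyclic group is abelian. But r·s = rs while s·r = r²²s, so r·s ≠ s·r and G is not abelian. Hence G is not cyclic.

Answer: No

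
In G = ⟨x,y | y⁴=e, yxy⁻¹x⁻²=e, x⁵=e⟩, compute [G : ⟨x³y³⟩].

First find ord(x³y³) by computing successive powers:
  (x³y³)¹ = x³y³, (x³y³)² = x²y², (x³y³)³ = x⁴y, (x³y³)⁴ = e.
So |⟨x³y³⟩| = ord(x³y³) = 4. With |G| = 20, by Lagrange [G : ⟨x³y³⟩] = 20/4 = 5.

Answer: 5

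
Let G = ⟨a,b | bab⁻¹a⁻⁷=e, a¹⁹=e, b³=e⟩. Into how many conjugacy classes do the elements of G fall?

The conjugacy classes (representative and size) are:
  [e] (size 1), [a¹¹] (size 3), [a¹⁴] (size 3), [a⁶] (size 3), [a¹⁷] (size 3), [a¹²] (size 3), [a¹⁰] (size 3), [a²b] (size 19), [a¹⁸b²] (size 19).
Class equation: 1 + 3 + 3 + 3 + 3 + 3 + 3 + 19 + 19 = 57 = |G|. So G has 9 conjugacy classes.

Answer: 9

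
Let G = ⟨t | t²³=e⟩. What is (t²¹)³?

Compute successive powers of (t²¹), reducing at each step:
  (t²¹)²: (t²¹) · t²¹ = t¹⁹
  (t²¹)³: (t¹⁹) · t²¹ = t¹⁷

Answer: t¹⁷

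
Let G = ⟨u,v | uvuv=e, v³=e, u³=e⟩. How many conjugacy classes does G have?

The conjugacy classes (representative and size) are:
  [e] (size 1), [vu²] (size 4), [v²u] (size 4), [u²v²] (size 3).
Class equation: 1 + 4 + 4 + 3 = 12 = |G|. So G has 4 conjugacy classes.

Answer: 4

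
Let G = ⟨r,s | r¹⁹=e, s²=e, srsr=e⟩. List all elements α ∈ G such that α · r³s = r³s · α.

⟨r³s⟩ ⊆ C_G(r³s) since powers of r³s commute with r³s; so |C_G(r³s)| ≥ |⟨r³s⟩| = 2.
By orbit–stabilizer, |C_G(r³s)| = |G| / |conj. class of r³s| = 38 / 19 = 2.
The 2 elements commuting with r³s are {e, r³s}.

Answer: {e, r³s}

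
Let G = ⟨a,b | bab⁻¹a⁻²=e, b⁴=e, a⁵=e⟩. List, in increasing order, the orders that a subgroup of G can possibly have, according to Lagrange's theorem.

|G| = 20 = 2² · 5. By Lagrange's theorem the order of any subgroup divides 20; the divisors of 20 are 1, 2, 4, 5, 10, 20.

Answer: 1, 2, 4, 5, 10, 20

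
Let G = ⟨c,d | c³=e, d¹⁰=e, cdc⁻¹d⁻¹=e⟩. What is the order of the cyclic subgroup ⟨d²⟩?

|⟨d²⟩| equals the order of d². Compute successive powers until reaching e:
  (d²)¹ = d², (d²)² = d⁴, (d²)³ = d⁶, (d²)⁴ = d⁸, (d²)⁵ = e.
The smallest positive k with (d²)ᵏ = e is 5, so |⟨d²⟩| = 5.

Answer: 5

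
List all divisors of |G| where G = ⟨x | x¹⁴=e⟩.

|G| = 14 = 2 · 7. By Lagrange's theorem the order of any subgroup divides 14; the divisors of 14 are 1, 2, 7, 14.

Answer: 1, 2, 7, 14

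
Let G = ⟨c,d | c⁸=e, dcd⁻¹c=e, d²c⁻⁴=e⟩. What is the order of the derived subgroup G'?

G' = [G, G] is generated by all commutators. The generator-pair commutators are: [c, d] = c².
The subgroup they normally generate is {e, c², c⁴, c⁶}, of order 4.
Check: |G/G'| = 16/4 = 4 is the order of the abelianisation.

Answer: 4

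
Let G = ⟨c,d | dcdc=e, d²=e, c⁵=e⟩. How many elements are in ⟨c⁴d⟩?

|⟨c⁴d⟩| equals the order of c⁴d. Compute successive powers until reaching e:
  (c⁴d)¹ = c⁴d, (c⁴d)² = e.
The smallest positive k with (c⁴d)ᵏ = e is 2, so |⟨c⁴d⟩| = 2.

Answer: 2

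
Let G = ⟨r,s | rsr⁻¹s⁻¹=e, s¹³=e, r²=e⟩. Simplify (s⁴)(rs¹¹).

Compute (s⁴) · (rs¹¹) by multiplying left to right and reducing via the relations at each step:
  (s⁴) · r = rs⁴
  (rs⁴) · s¹¹ = rs²

Answer: rs²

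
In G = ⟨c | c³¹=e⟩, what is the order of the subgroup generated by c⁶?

|⟨c⁶⟩| equals the order of c⁶. Compute successive powers until reaching e:
  (c⁶)¹ = c⁶, (c⁶)² = c¹², (c⁶)³ = c¹⁸, (c⁶)⁴ = c²⁴, (c⁶)⁵ = c³⁰, (c⁶)⁶ = c⁵, (c⁶)⁷ = c¹¹, (c⁶)⁸ = c¹⁷, (c⁶)⁹ = c²³, (c⁶)¹⁰ = c²⁹, (c⁶)¹¹ = c⁴, (c⁶)¹² = c¹⁰, (c⁶)¹³ = c¹⁶, (c⁶)¹⁴ = c²², (c⁶)¹⁵ = c²⁸, (c⁶)¹⁶ = c³, (c⁶)¹⁷ = c⁹, (c⁶)¹⁸ = c¹⁵, (c⁶)¹⁹ = c²¹, (c⁶)²⁰ = c²⁷, (c⁶)²¹ = c², (c⁶)²² = c⁸, (c⁶)²³ = c¹⁴, (c⁶)²⁴ = c²⁰, (c⁶)²⁵ = c²⁶, (c⁶)²⁶ = c, (c⁶)²⁷ = c⁷, (c⁶)²⁸ = c¹³, (c⁶)²⁹ = c¹⁹, (c⁶)³⁰ = c²⁵, (c⁶)³¹ = e.
The smallest positive k with (c⁶)ᵏ = e is 31, so |⟨c⁶⟩| = 31.

Answer: 31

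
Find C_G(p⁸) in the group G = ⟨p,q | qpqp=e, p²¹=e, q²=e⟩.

⟨p⁸⟩ ⊆ C_G(p⁸) since powers of p⁸ commute with p⁸; so |C_G(p⁸)| ≥ |⟨p⁸⟩| = 21.
By orbit–stabilizer, |C_G(p⁸)| = |G| / |conj. class of p⁸| = 42 / 2 = 21.
The 21 elements commuting with p⁸ are {e, p, p², p³, p⁴, p⁵, p⁶, p⁷, p⁸, p⁹, p¹⁰, p¹¹, p¹², p¹³, p¹⁴, p¹⁵, p¹⁶, p¹⁷, p¹⁸, p¹⁹, p²⁰}.

Answer: {e, p, p², p³, p⁴, p⁵, p⁶, p⁷, p⁸, p⁹, p¹⁰, p¹¹, p¹², p¹³, p¹⁴, p¹⁵, p¹⁶, p¹⁷, p¹⁸, p¹⁹, p²⁰}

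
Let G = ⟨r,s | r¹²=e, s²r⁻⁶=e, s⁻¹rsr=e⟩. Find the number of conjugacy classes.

The conjugacy classes (representative and size) are:
  [e] (size 1), [r¹¹] (size 2), [r²] (size 2), [r⁹] (size 2), [r⁴] (size 2), [r⁵] (size 2), [r⁶] (size 1), [r²s] (size 6), [rs] (size 6).
Class equation: 1 + 2 + 2 + 2 + 2 + 2 + 1 + 6 + 6 = 24 = |G|. So G has 9 conjugacy classes.

Answer: 9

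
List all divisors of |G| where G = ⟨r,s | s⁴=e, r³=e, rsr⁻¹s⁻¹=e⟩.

|G| = 12 = 2² · 3. By Lagrange's theorem the order of any subgroup divides 12; the divisors of 12 are 1, 2, 3, 4, 6, 12.

Answer: 1, 2, 3, 4, 6, 12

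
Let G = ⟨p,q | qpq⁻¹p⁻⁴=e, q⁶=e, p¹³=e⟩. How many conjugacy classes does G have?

The conjugacy classes (representative and size) are:
  [e] (size 1), [p⁴] (size 6), [p¹¹] (size 6), [p⁷q] (size 13), [p⁸q²] (size 13), [p¹²q³] (size 13), [p⁵q⁴] (size 13), [p¹¹q⁵] (size 13).
Class equation: 1 + 6 + 6 + 13 + 13 + 13 + 13 + 13 = 78 = |G|. So G has 8 conjugacy classes.

Answer: 8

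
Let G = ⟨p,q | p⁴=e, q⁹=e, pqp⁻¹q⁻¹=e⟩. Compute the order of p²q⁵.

Compute successive powers until reaching e:
  (p²q⁵)¹ = p²q⁵, (p²q⁵)² = q, (p²q⁵)³ = p²q⁶, (p²q⁵)⁴ = q², (p²q⁵)⁵ = p²q⁷, (p²q⁵)⁶ = q³, (p²q⁵)⁷ = p²q⁸, (p²q⁵)⁸ = q⁴, (p²q⁵)⁹ = p², (p²q⁵)¹⁰ = q⁵, (p²q⁵)¹¹ = p²q, (p²q⁵)¹² = q⁶, (p²q⁵)¹³ = p²q², (p²q⁵)¹⁴ = q⁷, (p²q⁵)¹⁵ = p²q³, (p²q⁵)¹⁶ = q⁸, (p²q⁵)¹⁷ = p²q⁴, (p²q⁵)¹⁸ = e.
The smallest positive k with (p²q⁵)ᵏ = e is 18.

Answer: 18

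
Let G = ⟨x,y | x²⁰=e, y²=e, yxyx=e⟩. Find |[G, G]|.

G' = [G, G] is generated by all commutators. The generator-pair commutators are: [x, y] = x².
The subgroup they normally generate is {e, x², x⁴, x⁶, x⁸, x¹⁰, x¹², x¹⁴, x¹⁶, x¹⁸}, of order 10.
Check: |G/G'| = 40/10 = 4 is the order of the abelianisation.

Answer: 10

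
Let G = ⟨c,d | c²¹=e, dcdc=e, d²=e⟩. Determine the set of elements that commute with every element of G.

An element z ∈ Z(G) iff z commutes with every generator.
For example e is central: e·c = c = c·e; e·d = d = d·e.
Whereas c ∉ Z(G) since c·d = cd ≠ c²⁰d = d·c.
Checking each of the 42 elements this way gives Z(G) = {e}, of order 1.

Answer: {e}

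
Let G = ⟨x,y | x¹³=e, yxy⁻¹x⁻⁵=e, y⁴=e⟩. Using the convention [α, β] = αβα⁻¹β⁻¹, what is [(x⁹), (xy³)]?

[(x⁹), (xy³)] = (x⁹)·(xy³)·(x⁹)⁻¹·(xy³)⁻¹.
  (x⁹) · (xy³) = x¹⁰y³
  (x¹⁰y³) · (x⁴) = x³y³
  (x³y³) · (x⁸y) = x²

Answer: x²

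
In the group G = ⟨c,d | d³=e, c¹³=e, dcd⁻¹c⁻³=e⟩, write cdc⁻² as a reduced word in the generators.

Multiply left to right, reducing at each step:
  c · d = cd
  (cd) · c⁻² = c⁸d

Answer: c⁸d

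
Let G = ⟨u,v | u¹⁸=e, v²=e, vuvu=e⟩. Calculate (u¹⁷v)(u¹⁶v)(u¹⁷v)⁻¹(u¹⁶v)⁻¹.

[(u¹⁷v), (u¹⁶v)] = (u¹⁷v)·(u¹⁶v)·(u¹⁷v)⁻¹·(u¹⁶v)⁻¹.
  (u¹⁷v) · (u¹⁶v) = u
  u · (u¹⁷v) = v
  v · (u¹⁶v) = u²

Answer: u²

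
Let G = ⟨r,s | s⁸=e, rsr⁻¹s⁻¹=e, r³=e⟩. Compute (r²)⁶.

Compute successive powers of (r²), reducing at each step:
  (r²)²: (r²) · r² = r
  (r²)³: r · r² = e
  (r²)⁴: e · r² = r²
  (r²)⁵: (r²) · r² = r
  (r²)⁶: r · r² = e

Answer: e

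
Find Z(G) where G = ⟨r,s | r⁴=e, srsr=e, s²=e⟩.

An element z ∈ Z(G) iff z commutes with every generator.
For example r² is central: (r²)·r = r³ = r·(r²); (r²)·s = r²s = s·(r²).
Whereas r ∉ Z(G) since r·s = rs ≠ r³s = s·r.
Checking each of the 8 elements this way gives Z(G) = {e, r²}, of order 2.

Answer: {e, r²}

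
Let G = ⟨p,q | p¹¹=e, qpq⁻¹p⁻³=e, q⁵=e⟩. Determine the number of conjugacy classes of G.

The conjugacy classes (representative and size) are:
  [e] (size 1), [p³] (size 5), [p⁶] (size 5), [p⁷q] (size 11), [p⁹q²] (size 11), [p⁷q³] (size 11), [p⁷q⁴] (size 11).
Class equation: 1 + 5 + 5 + 11 + 11 + 11 + 11 = 55 = |G|. So G has 7 conjugacy classes.

Answer: 7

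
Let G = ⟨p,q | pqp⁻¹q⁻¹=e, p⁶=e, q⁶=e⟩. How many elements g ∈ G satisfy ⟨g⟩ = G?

⟨g⟩ = G would require ord(g) = |G| = 36, but the maximum element order in G is 6 < 36. So G is not cyclic and no single element generates it: the count is 0.

Answer: 0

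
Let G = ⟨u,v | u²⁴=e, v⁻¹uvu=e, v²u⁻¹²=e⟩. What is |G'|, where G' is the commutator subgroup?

G' = [G, G] is generated by all commutators. The generator-pair commutators are: [u, v] = u².
The subgroup they normally generate is {e, u², u⁴, u⁶, u⁸, u¹⁰, u¹², u¹⁴, u¹⁶, u¹⁸, u²⁰, u²²}, of order 12.
Check: |G/G'| = 48/12 = 4 is the order of the abelianisation.

Answer: 12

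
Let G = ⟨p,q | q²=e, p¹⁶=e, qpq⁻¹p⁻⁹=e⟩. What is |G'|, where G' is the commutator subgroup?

G' = [G, G] is generated by all commutators. The generator-pair commutators are: [p, q] = p⁸.
The subgroup they normally generate is {e, p⁸}, of order 2.
Check: |G/G'| = 32/2 = 16 is the order of the abelianisation.

Answer: 2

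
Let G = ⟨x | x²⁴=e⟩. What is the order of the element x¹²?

Compute successive powers until reaching e:
  (x¹²)¹ = x¹², (x¹²)² = e.
The smallest positive k with (x¹²)ᵏ = e is 2.

Answer: 2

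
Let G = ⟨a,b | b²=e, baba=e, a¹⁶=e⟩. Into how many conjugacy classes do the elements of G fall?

The conjugacy classes (representative and size) are:
  [e] (size 1), [a¹⁵] (size 2), [a²] (size 2), [a³] (size 2), [a¹²] (size 2), [a⁵] (size 2), [a⁶] (size 2), [a⁷] (size 2), [a⁸] (size 1), [a²b] (size 8), [a¹⁵b] (size 8).
Class equation: 1 + 2 + 2 + 2 + 2 + 2 + 2 + 2 + 1 + 8 + 8 = 32 = |G|. So G has 11 conjugacy classes.

Answer: 11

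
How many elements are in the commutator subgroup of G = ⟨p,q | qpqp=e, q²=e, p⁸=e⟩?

G' = [G, G] is generated by all commutators. The generator-pair commutators are: [p, q] = p².
The subgroup they normally generate is {e, p², p⁴, p⁶}, of order 4.
Check: |G/G'| = 16/4 = 4 is the order of the abelianisation.

Answer: 4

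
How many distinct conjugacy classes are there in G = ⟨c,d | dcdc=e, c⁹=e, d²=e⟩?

The conjugacy classes (representative and size) are:
  [e] (size 1), [c⁸] (size 2), [c⁷] (size 2), [c⁶] (size 2), [c⁵] (size 2), [c⁴d] (size 9).
Class equation: 1 + 2 + 2 + 2 + 2 + 9 = 18 = |G|. So G has 6 conjugacy classes.

Answer: 6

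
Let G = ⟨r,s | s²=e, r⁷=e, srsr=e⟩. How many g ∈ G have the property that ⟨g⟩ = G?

⟨g⟩ = G would require ord(g) = |G| = 14, but the maximum element order in G is 7 < 14. So G is not cyclic and no single element generates it: the count is 0.

Answer: 0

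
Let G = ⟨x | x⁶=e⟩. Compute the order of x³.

Compute successive powers until reaching e:
  (x³)¹ = x³, (x³)² = e.
The smallest positive k with (x³)ᵏ = e is 2.

Answer: 2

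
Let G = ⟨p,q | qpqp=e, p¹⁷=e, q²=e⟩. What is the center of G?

An element z ∈ Z(G) iff z commutes with every generator.
For example e is central: e·p = p = p·e; e·q = q = q·e.
Whereas p ∉ Z(G) since p·q = pq ≠ p¹⁶q = q·p.
Checking each of the 34 elements this way gives Z(G) = {e}, of order 1.

Answer: {e}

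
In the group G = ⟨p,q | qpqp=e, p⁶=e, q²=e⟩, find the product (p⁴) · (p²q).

Compute (p⁴) · (p²q) by multiplying left to right and reducing via the relations at each step:
  (p⁴) · p² = e
  e · q = q

Answer: q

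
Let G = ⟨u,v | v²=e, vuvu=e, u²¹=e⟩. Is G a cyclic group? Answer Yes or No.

Every cyclic group is abelian. But u·v = uv while v·u = u²⁰v, so u·v ≠ v·u and G is not abelian. Hence G is not cyclic.

Answer: No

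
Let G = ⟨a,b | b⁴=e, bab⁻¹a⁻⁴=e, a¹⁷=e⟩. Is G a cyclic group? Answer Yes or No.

Every cyclic group is abelian. But a·b = ab while b·a = a⁴b, so a·b ≠ b·a and G is not abelian. Hence G is not cyclic.

Answer: No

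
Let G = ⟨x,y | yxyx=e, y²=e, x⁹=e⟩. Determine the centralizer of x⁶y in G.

⟨x⁶y⟩ ⊆ C_G(x⁶y) since powers of x⁶y commute with x⁶y; so |C_G(x⁶y)| ≥ |⟨x⁶y⟩| = 2.
By orbit–stabilizer, |C_G(x⁶y)| = |G| / |conj. class of x⁶y| = 18 / 9 = 2.
The 2 elements commuting with x⁶y are {e, x⁶y}.

Answer: {e, x⁶y}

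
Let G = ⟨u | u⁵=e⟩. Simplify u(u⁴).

Compute u · (u⁴) by multiplying left to right and reducing via the relations at each step:
  u · u⁴ = e

Answer: e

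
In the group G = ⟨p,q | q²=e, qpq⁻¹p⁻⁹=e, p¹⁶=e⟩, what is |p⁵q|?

Compute successive powers until reaching e:
  (p⁵q)¹ = p⁵q, (p⁵q)² = p², (p⁵q)³ = p⁷q, (p⁵q)⁴ = p⁴, (p⁵q)⁵ = p⁹q, (p⁵q)⁶ = p⁶, (p⁵q)⁷ = p¹¹q, (p⁵q)⁸ = p⁸, (p⁵q)⁹ = p¹³q, (p⁵q)¹⁰ = p¹⁰, (p⁵q)¹¹ = p¹⁵q, (p⁵q)¹² = p¹², (p⁵q)¹³ = pq, (p⁵q)¹⁴ = p¹⁴, (p⁵q)¹⁵ = p³q, (p⁵q)¹⁶ = e.
The smallest positive k with (p⁵q)ᵏ = e is 16.

Answer: 16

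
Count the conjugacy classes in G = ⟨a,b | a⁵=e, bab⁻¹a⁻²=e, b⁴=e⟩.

The conjugacy classes (representative and size) are:
  [e] (size 1), [a⁴] (size 4), [a²b] (size 5), [b²] (size 5), [a³b³] (size 5).
Class equation: 1 + 4 + 5 + 5 + 5 = 20 = |G|. So G has 5 conjugacy classes.

Answer: 5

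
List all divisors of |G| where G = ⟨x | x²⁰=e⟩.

|G| = 20 = 2² · 5. By Lagrange's theorem the order of any subgroup divides 20; the divisors of 20 are 1, 2, 4, 5, 10, 20.

Answer: 1, 2, 4, 5, 10, 20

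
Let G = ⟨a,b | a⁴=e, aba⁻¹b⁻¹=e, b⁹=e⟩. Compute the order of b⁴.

Compute successive powers until reaching e:
  (b⁴)¹ = b⁴, (b⁴)² = b⁸, (b⁴)³ = b³, (b⁴)⁴ = b⁷, (b⁴)⁵ = b², (b⁴)⁶ = b⁶, (b⁴)⁷ = b, (b⁴)⁸ = b⁵, (b⁴)⁹ = e.
The smallest positive k with (b⁴)ᵏ = e is 9.

Answer: 9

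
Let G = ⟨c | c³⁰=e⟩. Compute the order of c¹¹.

Compute successive powers until reaching e:
  (c¹¹)¹ = c¹¹, (c¹¹)² = c²², (c¹¹)³ = c³, (c¹¹)⁴ = c¹⁴, (c¹¹)⁵ = c²⁵, (c¹¹)⁶ = c⁶, (c¹¹)⁷ = c¹⁷, (c¹¹)⁸ = c²⁸, (c¹¹)⁹ = c⁹, (c¹¹)¹⁰ = c²⁰, (c¹¹)¹¹ = c, (c¹¹)¹² = c¹², (c¹¹)¹³ = c²³, (c¹¹)¹⁴ = c⁴, (c¹¹)¹⁵ = c¹⁵, (c¹¹)¹⁶ = c²⁶, (c¹¹)¹⁷ = c⁷, (c¹¹)¹⁸ = c¹⁸, (c¹¹)¹⁹ = c²⁹, (c¹¹)²⁰ = c¹⁰, (c¹¹)²¹ = c²¹, (c¹¹)²² = c², (c¹¹)²³ = c¹³, (c¹¹)²⁴ = c²⁴, (c¹¹)²⁵ = c⁵, (c¹¹)²⁶ = c¹⁶, (c¹¹)²⁷ = c²⁷, (c¹¹)²⁸ = c⁸, (c¹¹)²⁹ = c¹⁹, (c¹¹)³⁰ = e.
The smallest positive k with (c¹¹)ᵏ = e is 30.

Answer: 30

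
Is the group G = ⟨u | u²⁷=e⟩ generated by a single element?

|G| = 27. The element u has order 27 (its powers give 27 distinct elements), so ⟨u⟩ = G and G is cyclic.

Answer: Yes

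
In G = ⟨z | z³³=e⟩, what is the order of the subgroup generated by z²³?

|⟨z²³⟩| equals the order of z²³. Compute successive powers until reaching e:
  (z²³)¹ = z²³, (z²³)² = z¹³, (z²³)³ = z³, (z²³)⁴ = z²⁶, (z²³)⁵ = z¹⁶, (z²³)⁶ = z⁶, (z²³)⁷ = z²⁹, (z²³)⁸ = z¹⁹, (z²³)⁹ = z⁹, (z²³)¹⁰ = z³², (z²³)¹¹ = z²², (z²³)¹² = z¹², (z²³)¹³ = z², (z²³)¹⁴ = z²⁵, (z²³)¹⁵ = z¹⁵, (z²³)¹⁶ = z⁵, (z²³)¹⁷ = z²⁸, (z²³)¹⁸ = z¹⁸, (z²³)¹⁹ = z⁸, (z²³)²⁰ = z³¹, (z²³)²¹ = z²¹, (z²³)²² = z¹¹, (z²³)²³ = z, (z²³)²⁴ = z²⁴, (z²³)²⁵ = z¹⁴, (z²³)²⁶ = z⁴, (z²³)²⁷ = z²⁷, (z²³)²⁸ = z¹⁷, (z²³)²⁹ = z⁷, (z²³)³⁰ = z³⁰, (z²³)³¹ = z²⁰, (z²³)³² = z¹⁰, (z²³)³³ = e.
The smallest positive k with (z²³)ᵏ = e is 33, so |⟨z²³⟩| = 33.

Answer: 33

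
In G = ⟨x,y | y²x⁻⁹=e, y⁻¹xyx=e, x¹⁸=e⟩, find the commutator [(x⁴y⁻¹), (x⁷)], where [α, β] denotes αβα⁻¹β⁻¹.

[(x⁴y⁻¹), (x⁷)] = (x⁴y⁻¹)·(x⁷)·(x⁴y⁻¹)⁻¹·(x⁷)⁻¹.
  (x⁴y⁻¹) · (x⁷) = x⁶y
  (x⁶y) · (x⁴y) = x¹¹
  (x¹¹) · (x¹¹) = x⁴

Answer: x⁴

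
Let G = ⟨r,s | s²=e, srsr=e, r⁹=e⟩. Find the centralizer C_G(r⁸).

⟨r⁸⟩ ⊆ C_G(r⁸) since powers of r⁸ commute with r⁸; so |C_G(r⁸)| ≥ |⟨r⁸⟩| = 9.
By orbit–stabilizer, |C_G(r⁸)| = |G| / |conj. class of r⁸| = 18 / 2 = 9.
The 9 elements commuting with r⁸ are {e, r, r², r³, r⁴, r⁵, r⁶, r⁷, r⁸}.

Answer: {e, r, r², r³, r⁴, r⁵, r⁶, r⁷, r⁸}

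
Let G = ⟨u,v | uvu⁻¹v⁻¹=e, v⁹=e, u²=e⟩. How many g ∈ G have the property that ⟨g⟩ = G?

G is cyclic of order 18. An element generates G iff its order is 18, and a cyclic group of order 18 has exactly φ(18) = 6 such elements.

Answer: 6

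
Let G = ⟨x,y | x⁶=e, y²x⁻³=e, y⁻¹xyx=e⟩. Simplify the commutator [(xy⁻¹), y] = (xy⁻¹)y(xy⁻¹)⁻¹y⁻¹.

[(xy⁻¹), y] = (xy⁻¹)·y·(xy⁻¹)⁻¹·y⁻¹.
  (xy⁻¹) · y = x
  x · (xy) = x²y
  (x²y) · (y⁻¹) = x²

Answer: x²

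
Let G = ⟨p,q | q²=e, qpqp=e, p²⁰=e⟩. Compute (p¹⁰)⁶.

Compute successive powers of (p¹⁰), reducing at each step:
  (p¹⁰)²: (p¹⁰) · p¹⁰ = e
  (p¹⁰)³: e · p¹⁰ = p¹⁰
  (p¹⁰)⁴: (p¹⁰) · p¹⁰ = e
  (p¹⁰)⁵: e · p¹⁰ = p¹⁰
  (p¹⁰)⁶: (p¹⁰) · p¹⁰ = e

Answer: e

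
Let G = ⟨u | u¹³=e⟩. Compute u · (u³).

Compute u · (u³) by multiplying left to right and reducing via the relations at each step:
  u · u³ = u⁴

Answer: u⁴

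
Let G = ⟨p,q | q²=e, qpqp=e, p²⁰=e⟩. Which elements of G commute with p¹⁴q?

⟨p¹⁴q⟩ ⊆ C_G(p¹⁴q) since powers of p¹⁴q commute with p¹⁴q; so |C_G(p¹⁴q)| ≥ |⟨p¹⁴q⟩| = 2.
By orbit–stabilizer, |C_G(p¹⁴q)| = |G| / |conj. class of p¹⁴q| = 40 / 10 = 4.
The 4 elements commuting with p¹⁴q are {e, p¹⁰, p⁴q, p¹⁴q}.

Answer: {e, p¹⁰, p⁴q, p¹⁴q}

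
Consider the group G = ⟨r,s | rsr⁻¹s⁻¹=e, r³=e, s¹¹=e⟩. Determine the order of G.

Enumerate words in the generators, reducing via the relations: the distinct elements are
  {e, r, s, rs, r², s², s³, s⁴, s⁵, s⁶, s⁷, s⁸, s⁹, rs², rs³, rs⁴, rs⁵, rs⁶, rs⁷, rs⁸, rs⁹, r²s, s¹⁰, rs¹⁰, r²s², r²s³, r²s⁴, r²s⁵, r²s⁶, r²s⁷, r²s⁸, r²s⁹, r²s¹⁰}.
No further products give new elements, so |G| = 33.

Answer: 33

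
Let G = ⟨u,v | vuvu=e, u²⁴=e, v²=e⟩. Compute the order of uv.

Compute successive powers until reaching e:
  (uv)¹ = uv, (uv)² = e.
The smallest positive k with (uv)ᵏ = e is 2.

Answer: 2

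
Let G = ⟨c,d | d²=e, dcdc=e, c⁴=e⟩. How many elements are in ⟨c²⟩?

|⟨c²⟩| equals the order of c². Compute successive powers until reaching e:
  (c²)¹ = c², (c²)² = e.
The smallest positive k with (c²)ᵏ = e is 2, so |⟨c²⟩| = 2.

Answer: 2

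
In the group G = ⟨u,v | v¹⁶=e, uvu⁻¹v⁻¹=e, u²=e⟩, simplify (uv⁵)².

Compute successive powers of (uv⁵), reducing at each step:
  (uv⁵)²: (uv⁵) · u = v⁵;   (v⁵) · v⁵ = v¹⁰

Answer: v¹⁰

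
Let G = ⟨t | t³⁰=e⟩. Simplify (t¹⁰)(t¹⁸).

Compute (t¹⁰) · (t¹⁸) by multiplying left to right and reducing via the relations at each step:
  (t¹⁰) · t¹⁸ = t²⁸

Answer: t²⁸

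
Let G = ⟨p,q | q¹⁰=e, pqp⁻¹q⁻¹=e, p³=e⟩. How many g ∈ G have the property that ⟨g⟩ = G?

G is cyclic of order 30. An element generates G iff its order is 30, and a cyclic group of order 30 has exactly φ(30) = 8 such elements.

Answer: 8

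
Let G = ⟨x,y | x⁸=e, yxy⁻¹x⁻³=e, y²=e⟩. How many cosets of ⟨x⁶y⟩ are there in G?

First find ord(x⁶y) by computing successive powers:
  (x⁶y)¹ = x⁶y, (x⁶y)² = e.
So |⟨x⁶y⟩| = ord(x⁶y) = 2. With |G| = 16, by Lagrange [G : ⟨x⁶y⟩] = 16/2 = 8.

Answer: 8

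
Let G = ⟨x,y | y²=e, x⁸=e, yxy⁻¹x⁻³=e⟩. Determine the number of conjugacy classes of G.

The conjugacy classes (representative and size) are:
  [e] (size 1), [x³] (size 2), [x²] (size 2), [x⁴] (size 1), [x⁵] (size 2), [x⁴y] (size 4), [xy] (size 4).
Class equation: 1 + 2 + 2 + 1 + 2 + 4 + 4 = 16 = |G|. So G has 7 conjugacy classes.

Answer: 7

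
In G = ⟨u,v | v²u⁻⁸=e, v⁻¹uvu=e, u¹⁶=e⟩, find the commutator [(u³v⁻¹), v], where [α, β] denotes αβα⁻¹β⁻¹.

[(u³v⁻¹), v] = (u³v⁻¹)·v·(u³v⁻¹)⁻¹·v⁻¹.
  (u³v⁻¹) · v = u³
  (u³) · (u³v) = u⁶v
  (u⁶v) · (v⁻¹) = u⁶

Answer: u⁶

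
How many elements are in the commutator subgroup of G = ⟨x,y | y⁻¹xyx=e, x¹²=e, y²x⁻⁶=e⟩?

G' = [G, G] is generated by all commutators. The generator-pair commutators are: [x, y] = x².
The subgroup they normally generate is {e, x², x⁴, x⁶, x⁸, x¹⁰}, of order 6.
Check: |G/G'| = 24/6 = 4 is the order of the abelianisation.

Answer: 6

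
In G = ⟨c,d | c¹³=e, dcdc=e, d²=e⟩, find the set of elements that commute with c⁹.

⟨c⁹⟩ ⊆ C_G(c⁹) since powers of c⁹ commute with c⁹; so |C_G(c⁹)| ≥ |⟨c⁹⟩| = 13.
By orbit–stabilizer, |C_G(c⁹)| = |G| / |conj. class of c⁹| = 26 / 2 = 13.
The 13 elements commuting with c⁹ are {e, c, c², c³, c⁴, c⁵, c⁶, c⁷, c⁸, c⁹, c¹⁰, c¹¹, c¹²}.

Answer: {e, c, c², c³, c⁴, c⁵, c⁶, c⁷, c⁸, c⁹, c¹⁰, c¹¹, c¹²}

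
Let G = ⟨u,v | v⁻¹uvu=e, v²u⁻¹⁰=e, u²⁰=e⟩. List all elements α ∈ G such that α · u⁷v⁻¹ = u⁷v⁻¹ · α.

⟨u⁷v⁻¹⟩ ⊆ C_G(u⁷v⁻¹) since powers of u⁷v⁻¹ commute with u⁷v⁻¹; so |C_G(u⁷v⁻¹)| ≥ |⟨u⁷v⁻¹⟩| = 4.
By orbit–stabilizer, |C_G(u⁷v⁻¹)| = |G| / |conj. class of u⁷v⁻¹| = 40 / 10 = 4.
The 4 elements commuting with u⁷v⁻¹ are {e, u¹⁰, u⁷v, u⁷v⁻¹}.

Answer: {e, u¹⁰, u⁷v, u⁷v⁻¹}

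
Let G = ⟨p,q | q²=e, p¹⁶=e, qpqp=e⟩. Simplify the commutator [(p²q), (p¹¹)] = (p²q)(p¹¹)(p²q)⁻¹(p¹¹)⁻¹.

[(p²q), (p¹¹)] = (p²q)·(p¹¹)·(p²q)⁻¹·(p¹¹)⁻¹.
  (p²q) · (p¹¹) = p⁷q
  (p⁷q) · (p²q) = p⁵
  (p⁵) · (p⁵) = p¹⁰

Answer: p¹⁰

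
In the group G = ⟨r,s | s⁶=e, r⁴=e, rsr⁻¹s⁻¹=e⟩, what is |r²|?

Compute successive powers until reaching e:
  (r²)¹ = r², (r²)² = e.
The smallest positive k with (r²)ᵏ = e is 2.

Answer: 2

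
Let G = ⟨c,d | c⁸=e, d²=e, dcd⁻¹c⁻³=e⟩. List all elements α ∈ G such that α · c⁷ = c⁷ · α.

⟨c⁷⟩ ⊆ C_G(c⁷) since powers of c⁷ commute with c⁷; so |C_G(c⁷)| ≥ |⟨c⁷⟩| = 8.
By orbit–stabilizer, |C_G(c⁷)| = |G| / |conj. class of c⁷| = 16 / 2 = 8.
The 8 elements commuting with c⁷ are {e, c, c², c³, c⁴, c⁵, c⁶, c⁷}.

Answer: {e, c, c², c³, c⁴, c⁵, c⁶, c⁷}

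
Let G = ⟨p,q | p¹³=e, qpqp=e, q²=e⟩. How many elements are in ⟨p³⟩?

|⟨p³⟩| equals the order of p³. Compute successive powers until reaching e:
  (p³)¹ = p³, (p³)² = p⁶, (p³)³ = p⁹, (p³)⁴ = p¹², (p³)⁵ = p², (p³)⁶ = p⁵, (p³)⁷ = p⁸, (p³)⁸ = p¹¹, (p³)⁹ = p, (p³)¹⁰ = p⁴, (p³)¹¹ = p⁷, (p³)¹² = p¹⁰, (p³)¹³ = e.
The smallest positive k with (p³)ᵏ = e is 13, so |⟨p³⟩| = 13.

Answer: 13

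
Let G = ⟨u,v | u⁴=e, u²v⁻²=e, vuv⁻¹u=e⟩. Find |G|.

Enumerate words in the generators, reducing via the relations: the distinct elements are
  {e, u, v, uv, u², u³, v⁻¹, uv⁻¹}.
No further products give new elements, so |G| = 8.

Answer: 8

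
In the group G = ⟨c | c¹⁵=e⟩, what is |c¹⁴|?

Compute successive powers until reaching e:
  (c¹⁴)¹ = c¹⁴, (c¹⁴)² = c¹³, (c¹⁴)³ = c¹², (c¹⁴)⁴ = c¹¹, (c¹⁴)⁵ = c¹⁰, (c¹⁴)⁶ = c⁹, (c¹⁴)⁷ = c⁸, (c¹⁴)⁸ = c⁷, (c¹⁴)⁹ = c⁶, (c¹⁴)¹⁰ = c⁵, (c¹⁴)¹¹ = c⁴, (c¹⁴)¹² = c³, (c¹⁴)¹³ = c², (c¹⁴)¹⁴ = c, (c¹⁴)¹⁵ = e.
The smallest positive k with (c¹⁴)ᵏ = e is 15.

Answer: 15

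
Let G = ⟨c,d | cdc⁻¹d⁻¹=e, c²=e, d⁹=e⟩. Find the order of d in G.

Compute successive powers until reaching e:
  d¹ = d, d² = d², d³ = d³, d⁴ = d⁴, d⁵ = d⁵, d⁶ = d⁶, d⁷ = d⁷, d⁸ = d⁸, d⁹ = e.
The smallest positive k with dᵏ = e is 9.

Answer: 9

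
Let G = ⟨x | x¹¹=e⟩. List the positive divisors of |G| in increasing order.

|G| = 11 = 11. By Lagrange's theorem the order of any subgroup divides 11; the divisors of 11 are 1, 11.

Answer: 1, 11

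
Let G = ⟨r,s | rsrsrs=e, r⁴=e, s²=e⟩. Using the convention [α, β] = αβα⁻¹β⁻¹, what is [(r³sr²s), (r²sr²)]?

[(r³sr²s), (r²sr²)] = (r³sr²s)·(r²sr²)·(r³sr²s)⁻¹·(r²sr²)⁻¹.
  (r³sr²s) · (r²sr²) = rs
  (rs) · (r³sr²s) = r³sr
  (r³sr) · (r²sr²) = sr³

Answer: sr³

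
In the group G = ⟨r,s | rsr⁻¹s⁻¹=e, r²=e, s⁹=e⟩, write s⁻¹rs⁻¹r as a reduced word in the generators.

Multiply left to right, reducing at each step:
  (s⁸) · r = rs⁸
  (rs⁸) · s⁻¹ = rs⁷
  (rs⁷) · r = s⁷

Answer: s⁷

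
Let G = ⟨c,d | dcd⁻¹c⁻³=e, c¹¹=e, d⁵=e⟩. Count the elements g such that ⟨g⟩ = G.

⟨g⟩ = G would require ord(g) = |G| = 55, but the maximum element order in G is 11 < 55. So G is not cyclic and no single element generates it: the count is 0.

Answer: 0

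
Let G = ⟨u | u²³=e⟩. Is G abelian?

G has a single generator, so G is cyclic and hence abelian.

Answer: Yes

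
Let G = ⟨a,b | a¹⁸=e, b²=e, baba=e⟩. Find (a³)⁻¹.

The order of (a³) is 6 (smallest k with (a³)ᵏ = e), so (a³)⁻¹ = (a³)⁵ = a¹⁵.
Check: (a³) · (a¹⁵) → (a³) · a¹⁵ = e, giving e as required.

Answer: a¹⁵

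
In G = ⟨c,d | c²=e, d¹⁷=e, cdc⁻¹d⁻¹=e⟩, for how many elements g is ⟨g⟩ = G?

G is cyclic of order 34. An element generates G iff its order is 34, and a cyclic group of order 34 has exactly φ(34) = 16 such elements.

Answer: 16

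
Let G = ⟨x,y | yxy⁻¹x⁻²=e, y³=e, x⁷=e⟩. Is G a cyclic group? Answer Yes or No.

Every cyclic group is abelian. But x·y = xy while y·x = x²y, so x·y ≠ y·x and G is not abelian. Hence G is not cyclic.

Answer: No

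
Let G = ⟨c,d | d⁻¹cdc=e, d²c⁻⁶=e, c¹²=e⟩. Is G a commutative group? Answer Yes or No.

c·d = cd but d·c = c⁵d⁻¹, so c·d ≠ d·c and G is not abelian.

Answer: No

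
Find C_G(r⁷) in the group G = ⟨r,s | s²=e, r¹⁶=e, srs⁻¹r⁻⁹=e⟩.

⟨r⁷⟩ ⊆ C_G(r⁷) since powers of r⁷ commute with r⁷; so |C_G(r⁷)| ≥ |⟨r⁷⟩| = 16.
By orbit–stabilizer, |C_G(r⁷)| = |G| / |conj. class of r⁷| = 32 / 2 = 16.
The 16 elements commuting with r⁷ are {e, r, r², r³, r⁴, r⁵, r⁶, r⁷, r⁸, r⁹, r¹⁰, r¹¹, r¹², r¹³, r¹⁴, r¹⁵}.

Answer: {e, r, r², r³, r⁴, r⁵, r⁶, r⁷, r⁸, r⁹, r¹⁰, r¹¹, r¹², r¹³, r¹⁴, r¹⁵}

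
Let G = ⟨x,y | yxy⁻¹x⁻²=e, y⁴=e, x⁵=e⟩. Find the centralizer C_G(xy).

⟨xy⟩ ⊆ C_G(xy) since powers of xy commute with xy; so |C_G(xy)| ≥ |⟨xy⟩| = 4.
By orbit–stabilizer, |C_G(xy)| = |G| / |conj. class of xy| = 20 / 5 = 4.
The 4 elements commuting with xy are {e, xy, x²y³, x³y²}.

Answer: {e, xy, x²y³, x³y²}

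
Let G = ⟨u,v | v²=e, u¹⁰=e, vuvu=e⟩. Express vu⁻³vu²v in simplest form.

Multiply left to right, reducing at each step:
  v · u⁻³ = u³v
  (u³v) · v = u³
  (u³) · u² = u⁵
  (u⁵) · v = u⁵v

Answer: u⁵v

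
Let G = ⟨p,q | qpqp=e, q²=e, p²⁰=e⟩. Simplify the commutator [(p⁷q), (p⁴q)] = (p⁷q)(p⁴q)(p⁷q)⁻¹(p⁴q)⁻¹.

[(p⁷q), (p⁴q)] = (p⁷q)·(p⁴q)·(p⁷q)⁻¹·(p⁴q)⁻¹.
  (p⁷q) · (p⁴q) = p³
  (p³) · (p⁷q) = p¹⁰q
  (p¹⁰q) · (p⁴q) = p⁶

Answer: p⁶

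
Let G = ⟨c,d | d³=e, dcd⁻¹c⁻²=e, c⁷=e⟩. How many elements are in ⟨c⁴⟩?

|⟨c⁴⟩| equals the order of c⁴. Compute successive powers until reaching e:
  (c⁴)¹ = c⁴, (c⁴)² = c, (c⁴)³ = c⁵, (c⁴)⁴ = c², (c⁴)⁵ = c⁶, (c⁴)⁶ = c³, (c⁴)⁷ = e.
The smallest positive k with (c⁴)ᵏ = e is 7, so |⟨c⁴⟩| = 7.

Answer: 7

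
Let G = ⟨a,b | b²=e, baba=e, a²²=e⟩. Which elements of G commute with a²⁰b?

⟨a²⁰b⟩ ⊆ C_G(a²⁰b) since powers of a²⁰b commute with a²⁰b; so |C_G(a²⁰b)| ≥ |⟨a²⁰b⟩| = 2.
By orbit–stabilizer, |C_G(a²⁰b)| = |G| / |conj. class of a²⁰b| = 44 / 11 = 4.
The 4 elements commuting with a²⁰b are {e, a¹¹, a⁹b, a²⁰b}.

Answer: {e, a¹¹, a⁹b, a²⁰b}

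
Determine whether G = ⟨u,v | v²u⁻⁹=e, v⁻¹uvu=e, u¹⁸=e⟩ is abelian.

u·v = uv but v·u = u⁸v⁻¹, so u·v ≠ v·u and G is not abelian.

Answer: No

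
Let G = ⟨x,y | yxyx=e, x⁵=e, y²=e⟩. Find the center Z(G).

An element z ∈ Z(G) iff z commutes with every generator.
For example e is central: e·x = x = x·e; e·y = y = y·e.
Whereas x ∉ Z(G) since x·y = xy ≠ x⁴y = y·x.
Checking each of the 10 elements this way gives Z(G) = {e}, of order 1.

Answer: {e}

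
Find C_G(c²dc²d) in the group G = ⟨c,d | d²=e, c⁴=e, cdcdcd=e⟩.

⟨c²dc²d⟩ ⊆ C_G(c²dc²d) since powers of c²dc²d commute with c²dc²d; so |C_G(c²dc²d)| ≥ |⟨c²dc²d⟩| = 2.
By orbit–stabilizer, |C_G(c²dc²d)| = |G| / |conj. class of c²dc²d| = 24 / 3 = 8.
The 8 elements commuting with c²dc²d are {e, c², d, c²d, dc², dc²d, c²dc², c²dc²d}.

Answer: {e, c², d, c²d, dc², dc²d, c²dc², c²dc²d}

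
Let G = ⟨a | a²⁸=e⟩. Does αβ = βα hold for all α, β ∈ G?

G has a single generator, so G is cyclic and hence abelian.

Answer: Yes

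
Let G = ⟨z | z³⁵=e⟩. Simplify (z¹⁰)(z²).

Compute (z¹⁰) · (z²) by multiplying left to right and reducing via the relations at each step:
  (z¹⁰) · z² = z¹²

Answer: z¹²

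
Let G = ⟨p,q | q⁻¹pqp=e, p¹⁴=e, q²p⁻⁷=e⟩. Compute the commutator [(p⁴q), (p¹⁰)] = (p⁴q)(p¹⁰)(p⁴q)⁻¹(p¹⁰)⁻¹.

[(p⁴q), (p¹⁰)] = (p⁴q)·(p¹⁰)·(p⁴q)⁻¹·(p¹⁰)⁻¹.
  (p⁴q) · (p¹⁰) = pq⁻¹
  (pq⁻¹) · (p⁴q⁻¹) = p⁴
  (p⁴) · (p⁴) = p⁸

Answer: p⁸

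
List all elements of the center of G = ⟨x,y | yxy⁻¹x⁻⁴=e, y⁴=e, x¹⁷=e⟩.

An element z ∈ Z(G) iff z commutes with every generator.
For example e is central: e·x = x = x·e; e·y = y = y·e.
Whereas x ∉ Z(G) since x·y = xy ≠ x⁴y = y·x.
Checking each of the 68 elements this way gives Z(G) = {e}, of order 1.

Answer: {e}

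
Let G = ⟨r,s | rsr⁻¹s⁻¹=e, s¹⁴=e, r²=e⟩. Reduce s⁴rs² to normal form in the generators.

Multiply left to right, reducing at each step:
  (s⁴) · r = rs⁴
  (rs⁴) · s² = rs⁶

Answer: rs⁶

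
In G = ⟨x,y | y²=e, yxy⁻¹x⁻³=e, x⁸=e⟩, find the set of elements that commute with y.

⟨y⟩ ⊆ C_G(y) since powers of y commute with y; so |C_G(y)| ≥ |⟨y⟩| = 2.
By orbit–stabilizer, |C_G(y)| = |G| / |conj. class of y| = 16 / 4 = 4.
The 4 elements commuting with y are {e, x⁴, y, x⁴y}.

Answer: {e, x⁴, y, x⁴y}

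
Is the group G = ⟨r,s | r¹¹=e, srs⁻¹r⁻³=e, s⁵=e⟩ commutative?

r·s = rs but s·r = r³s, so r·s ≠ s·r and G is not abelian.

Answer: No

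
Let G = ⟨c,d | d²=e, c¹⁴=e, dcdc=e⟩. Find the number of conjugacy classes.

The conjugacy classes (representative and size) are:
  [e] (size 1), [c¹³] (size 2), [c²] (size 2), [c³] (size 2), [c¹⁰] (size 2), [c⁵] (size 2), [c⁸] (size 2), [c⁷] (size 1), [c⁶d] (size 7), [c⁹d] (size 7).
Class equation: 1 + 2 + 2 + 2 + 2 + 2 + 2 + 1 + 7 + 7 = 28 = |G|. So G has 10 conjugacy classes.

Answer: 10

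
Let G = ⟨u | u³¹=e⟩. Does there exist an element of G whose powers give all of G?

|G| = 31. The element u has order 31 (its powers give 31 distinct elements), so ⟨u⟩ = G and G is cyclic.

Answer: Yes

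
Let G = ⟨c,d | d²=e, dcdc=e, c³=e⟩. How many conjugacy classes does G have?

The conjugacy classes (representative and size) are:
  [e] (size 1), [c] (size 2), [cd] (size 3).
Class equation: 1 + 2 + 3 = 6 = |G|. So G has 3 conjugacy classes.

Answer: 3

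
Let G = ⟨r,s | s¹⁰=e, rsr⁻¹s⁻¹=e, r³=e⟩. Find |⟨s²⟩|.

|⟨s²⟩| equals the order of s². Compute successive powers until reaching e:
  (s²)¹ = s², (s²)² = s⁴, (s²)³ = s⁶, (s²)⁴ = s⁸, (s²)⁵ = e.
The smallest positive k with (s²)ᵏ = e is 5, so |⟨s²⟩| = 5.

Answer: 5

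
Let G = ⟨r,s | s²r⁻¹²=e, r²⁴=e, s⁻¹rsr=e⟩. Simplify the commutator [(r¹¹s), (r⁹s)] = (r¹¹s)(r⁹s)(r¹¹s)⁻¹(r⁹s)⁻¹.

[(r¹¹s), (r⁹s)] = (r¹¹s)·(r⁹s)·(r¹¹s)⁻¹·(r⁹s)⁻¹.
  (r¹¹s) · (r⁹s) = r¹⁴
  (r¹⁴) · (r¹¹s⁻¹) = rs⁻¹
  (rs⁻¹) · (r⁹s⁻¹) = r⁴

Answer: r⁴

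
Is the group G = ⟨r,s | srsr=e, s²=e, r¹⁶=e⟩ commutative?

r·s = rs but s·r = r¹⁵s, so r·s ≠ s·r and G is not abelian.

Answer: No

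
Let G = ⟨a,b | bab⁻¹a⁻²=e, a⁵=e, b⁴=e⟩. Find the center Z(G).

An element z ∈ Z(G) iff z commutes with every generator.
For example e is central: e·a = a = a·e; e·b = b = b·e.
Whereas a ∉ Z(G) since a·b = ab ≠ a²b = b·a.
Checking each of the 20 elements this way gives Z(G) = {e}, of order 1.

Answer: {e}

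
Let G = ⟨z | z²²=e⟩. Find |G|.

G is generated by a single element, so G is cyclic. The relator gives z²² = e and no smaller power is forced to be e, so the 22 powers {e, z, z², z³, z⁴, z⁵, z⁶, z⁷, z⁸, z⁹, z²¹, z²⁰, z¹², z¹³, z¹¹, z¹⁰, z¹⁴, z¹⁵, z¹⁶, z¹⁷, z¹⁸, z¹⁹} are distinct. Hence |G| = 22.

Answer: 22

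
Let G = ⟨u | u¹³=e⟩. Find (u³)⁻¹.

The order of (u³) is 13 (smallest k with (u³)ᵏ = e), so (u³)⁻¹ = (u³)¹² = u¹⁰.
Check: (u³) · (u¹⁰) → (u³) · u¹⁰ = e, giving e as required.

Answer: u¹⁰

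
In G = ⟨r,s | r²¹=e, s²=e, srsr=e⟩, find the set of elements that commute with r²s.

⟨r²s⟩ ⊆ C_G(r²s) since powers of r²s commute with r²s; so |C_G(r²s)| ≥ |⟨r²s⟩| = 2.
By orbit–stabilizer, |C_G(r²s)| = |G| / |conj. class of r²s| = 42 / 21 = 2.
The 2 elements commuting with r²s are {e, r²s}.

Answer: {e, r²s}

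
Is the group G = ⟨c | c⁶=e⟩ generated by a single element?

|G| = 6. The element c has order 6 (its powers give 6 distinct elements), so ⟨c⟩ = G and G is cyclic.

Answer: Yes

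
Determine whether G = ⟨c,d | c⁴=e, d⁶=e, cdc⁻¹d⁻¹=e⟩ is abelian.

Each pair of generators commutes: c·d = cd = d·c. Since the generators pairwise commute, every element of G commutes with every other, so G is abelian.

Answer: Yes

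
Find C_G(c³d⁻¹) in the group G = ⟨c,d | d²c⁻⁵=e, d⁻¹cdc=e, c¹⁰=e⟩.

⟨c³d⁻¹⟩ ⊆ C_G(c³d⁻¹) since powers of c³d⁻¹ commute with c³d⁻¹; so |C_G(c³d⁻¹)| ≥ |⟨c³d⁻¹⟩| = 4.
By orbit–stabilizer, |C_G(c³d⁻¹)| = |G| / |conj. class of c³d⁻¹| = 20 / 5 = 4.
The 4 elements commuting with c³d⁻¹ are {e, c⁵, c³d, c³d⁻¹}.

Answer: {e, c⁵, c³d, c³d⁻¹}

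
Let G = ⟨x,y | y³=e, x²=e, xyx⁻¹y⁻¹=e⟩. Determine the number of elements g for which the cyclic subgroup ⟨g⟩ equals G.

G is cyclic of order 6. An element generates G iff its order is 6, and a cyclic group of order 6 has exactly φ(6) = 2 such elements.

Answer: 2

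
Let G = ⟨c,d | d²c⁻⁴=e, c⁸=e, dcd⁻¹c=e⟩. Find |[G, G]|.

G' = [G, G] is generated by all commutators. The generator-pair commutators are: [c, d] = c².
The subgroup they normally generate is {e, c², c⁴, c⁶}, of order 4.
Check: |G/G'| = 16/4 = 4 is the order of the abelianisation.

Answer: 4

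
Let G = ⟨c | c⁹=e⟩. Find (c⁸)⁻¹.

The order of (c⁸) is 9 (smallest k with (c⁸)ᵏ = e), so (c⁸)⁻¹ = (c⁸)⁸ = c.
Check: (c⁸) · c → (c⁸) · c = e, giving e as required.

Answer: c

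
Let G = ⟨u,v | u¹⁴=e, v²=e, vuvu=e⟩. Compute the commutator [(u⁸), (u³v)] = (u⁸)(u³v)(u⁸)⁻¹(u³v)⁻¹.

[(u⁸), (u³v)] = (u⁸)·(u³v)·(u⁸)⁻¹·(u³v)⁻¹.
  (u⁸) · (u³v) = u¹¹v
  (u¹¹v) · (u⁶) = u⁵v
  (u⁵v) · (u³v) = u²

Answer: u²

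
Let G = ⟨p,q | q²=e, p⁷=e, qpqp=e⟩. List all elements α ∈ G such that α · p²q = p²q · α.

⟨p²q⟩ ⊆ C_G(p²q) since powers of p²q commute with p²q; so |C_G(p²q)| ≥ |⟨p²q⟩| = 2.
By orbit–stabilizer, |C_G(p²q)| = |G| / |conj. class of p²q| = 14 / 7 = 2.
The 2 elements commuting with p²q are {e, p²q}.

Answer: {e, p²q}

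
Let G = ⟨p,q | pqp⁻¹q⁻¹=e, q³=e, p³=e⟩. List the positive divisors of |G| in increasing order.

|G| = 9 = 3². By Lagrange's theorem the order of any subgroup divides 9; the divisors of 9 are 1, 3, 9.

Answer: 1, 3, 9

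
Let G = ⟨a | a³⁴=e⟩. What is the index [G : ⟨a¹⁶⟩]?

First find ord(a¹⁶) by computing successive powers:
  (a¹⁶)¹ = a¹⁶, (a¹⁶)² = a³², (a¹⁶)³ = a¹⁴, (a¹⁶)⁴ = a³⁰, (a¹⁶)⁵ = a¹², (a¹⁶)⁶ = a²⁸, (a¹⁶)⁷ = a¹⁰, (a¹⁶)⁸ = a²⁶, (a¹⁶)⁹ = a⁸, (a¹⁶)¹⁰ = a²⁴, (a¹⁶)¹¹ = a⁶, (a¹⁶)¹² = a²², (a¹⁶)¹³ = a⁴, (a¹⁶)¹⁴ = a²⁰, (a¹⁶)¹⁵ = a², (a¹⁶)¹⁶ = a¹⁸, (a¹⁶)¹⁷ = e.
So |⟨a¹⁶⟩| = ord(a¹⁶) = 17. With |G| = 34, by Lagrange [G : ⟨a¹⁶⟩] = 34/17 = 2.

Answer: 2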